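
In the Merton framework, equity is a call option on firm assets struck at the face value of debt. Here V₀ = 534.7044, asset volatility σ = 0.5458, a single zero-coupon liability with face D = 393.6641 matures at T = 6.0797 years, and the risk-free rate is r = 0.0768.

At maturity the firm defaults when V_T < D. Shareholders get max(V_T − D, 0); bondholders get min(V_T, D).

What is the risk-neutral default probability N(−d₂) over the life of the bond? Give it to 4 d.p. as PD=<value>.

PD=0.5392

d₁ = [ln(V₀/D) + (r + σ²/2)T] / (σ√T)
   = [ln(534.7044/393.6641) + (0.0768 + 0.5·0.5458²)·6.0797] / (0.5458·√6.0797)
   = [0.306216 + 1.372485] / 1.345782 = 1.247380
d₂ = d₁ − σ√T = 1.247380 − 1.345782 = -0.098402
risk-neutral PD = N(−d₂) = N(0.098402) = 0.539193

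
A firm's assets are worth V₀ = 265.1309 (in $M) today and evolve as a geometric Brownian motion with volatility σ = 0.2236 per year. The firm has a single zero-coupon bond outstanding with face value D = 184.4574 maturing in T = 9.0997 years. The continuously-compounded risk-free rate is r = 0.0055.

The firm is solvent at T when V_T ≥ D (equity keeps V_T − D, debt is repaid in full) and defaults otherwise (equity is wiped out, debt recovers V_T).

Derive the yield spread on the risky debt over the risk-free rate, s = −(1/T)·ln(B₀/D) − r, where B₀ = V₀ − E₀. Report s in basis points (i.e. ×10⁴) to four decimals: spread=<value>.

spread=156.8124

d₁ = [ln(V₀/D) + (r + σ²/2)T] / (σ√T)
   = [ln(265.1309/184.4574) + (0.0055 + 0.5·0.2236²)·9.0997] / (0.2236·√9.0997)
   = [0.362805 + 0.277527] / 0.674505 = 0.949336
d₂ = d₁ − σ√T = 0.949336 − 0.674505 = 0.274831
N(d₁) = 0.828775,  N(d₂) = 0.608277,  e^(−rT) = 0.951183
E₀ = V₀·N(d₁) − D·e^(−rT)·N(d₂)
   = 265.1309·0.828775 − 184.4574·0.951183·0.608277 = 113.010002
B₀ = V₀ − E₀ = 265.1309 − 113.010002 = 152.120898
spread = −(1/T)·ln(B₀/D) − r = −(1/9.0997)·ln(152.120898/184.4574) − 0.0055 = 0.01568124
in basis points: 0.01568124 × 10⁴ = 156.8124 bp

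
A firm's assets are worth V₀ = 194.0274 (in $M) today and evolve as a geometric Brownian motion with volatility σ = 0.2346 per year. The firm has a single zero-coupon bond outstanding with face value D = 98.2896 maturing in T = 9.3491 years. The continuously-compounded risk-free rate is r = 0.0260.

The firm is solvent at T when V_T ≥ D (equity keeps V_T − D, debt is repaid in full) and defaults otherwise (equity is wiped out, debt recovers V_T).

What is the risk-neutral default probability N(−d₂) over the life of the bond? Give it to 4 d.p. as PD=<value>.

d₁ = [ln(V₀/D) + (r + σ²/2)T] / (σ√T)
   = [ln(194.0274/98.2896) + (0.0260 + 0.5·0.2346²)·9.3491] / (0.2346·√9.3491)
   = [0.680081 + 0.500351] / 0.717320 = 1.645614
d₂ = d₁ − σ√T = 1.645614 − 0.717320 = 0.928294
risk-neutral PD = N(−d₂) = N(-0.928294) = 0.176628

PD=0.1766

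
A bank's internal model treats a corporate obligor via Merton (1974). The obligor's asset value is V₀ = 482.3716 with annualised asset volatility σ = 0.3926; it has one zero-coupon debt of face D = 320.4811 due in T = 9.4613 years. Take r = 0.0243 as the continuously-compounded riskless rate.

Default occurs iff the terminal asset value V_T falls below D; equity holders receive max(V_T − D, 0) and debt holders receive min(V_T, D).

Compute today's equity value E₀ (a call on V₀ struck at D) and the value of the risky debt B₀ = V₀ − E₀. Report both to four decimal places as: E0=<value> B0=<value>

E0=300.5797 B0=181.7919

d₁ = [ln(V₀/D) + (r + σ²/2)T] / (σ√T)
   = [ln(482.3716/320.4811) + (0.0243 + 0.5·0.3926²)·9.4613] / (0.3926·√9.4613)
   = [0.408891 + 0.959067] / 1.207607 = 1.132784
d₂ = d₁ − σ√T = 1.132784 − 1.207607 = -0.074823
N(d₁) = 0.871348,  N(d₂) = 0.470178,  e^(−rT) = 0.794605
E₀ = V₀·N(d₁) − D·e^(−rT)·N(d₂)
   = 482.3716·0.871348 − 320.4811·0.794605·0.470178 = 300.579715
B₀ = V₀ − E₀ = 482.3716 − 300.579715 = 181.791885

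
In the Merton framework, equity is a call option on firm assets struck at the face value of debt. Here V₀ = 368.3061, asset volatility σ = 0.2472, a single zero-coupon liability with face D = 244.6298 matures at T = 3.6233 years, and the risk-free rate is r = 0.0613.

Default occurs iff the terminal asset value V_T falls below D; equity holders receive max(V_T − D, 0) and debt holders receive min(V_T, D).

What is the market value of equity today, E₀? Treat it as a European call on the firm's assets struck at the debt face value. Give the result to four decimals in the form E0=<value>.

E0=177.5629

d₁ = [ln(V₀/D) + (r + σ²/2)T] / (σ√T)
   = [ln(368.3061/244.6298) + (0.0613 + 0.5·0.2472²)·3.6233] / (0.2472·√3.6233)
   = [0.409168 + 0.332814] / 0.470544 = 1.576860
d₂ = d₁ − σ√T = 1.576860 − 0.470544 = 1.106316
N(d₁) = 0.942586,  N(d₂) = 0.865705,  e^(−rT) = 0.800829
E₀ = V₀·N(d₁) − D·e^(−rT)·N(d₂)
   = 368.3061·0.942586 − 244.6298·0.800829·0.865705 = 177.562936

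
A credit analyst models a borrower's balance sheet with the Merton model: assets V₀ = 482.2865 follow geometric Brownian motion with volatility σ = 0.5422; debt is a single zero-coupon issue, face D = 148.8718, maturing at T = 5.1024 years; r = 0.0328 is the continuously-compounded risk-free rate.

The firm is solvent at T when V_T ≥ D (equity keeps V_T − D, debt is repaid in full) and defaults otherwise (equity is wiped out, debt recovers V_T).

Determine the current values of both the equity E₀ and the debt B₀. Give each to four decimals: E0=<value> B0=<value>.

E0=374.8233 B0=107.4632

d₁ = [ln(V₀/D) + (r + σ²/2)T] / (σ√T)
   = [ln(482.2865/148.8718) + (0.0328 + 0.5·0.5422²)·5.1024] / (0.5422·√5.1024)
   = [1.175453 + 0.917363] / 1.224748 = 1.708772
d₂ = d₁ − σ√T = 1.708772 − 1.224748 = 0.484024
N(d₁) = 0.956253,  N(d₂) = 0.685816,  e^(−rT) = 0.845896
E₀ = V₀·N(d₁) − D·e^(−rT)·N(d₂)
   = 482.2865·0.956253 − 148.8718·0.845896·0.685816 = 374.823301
B₀ = V₀ − E₀ = 482.2865 − 374.823301 = 107.463199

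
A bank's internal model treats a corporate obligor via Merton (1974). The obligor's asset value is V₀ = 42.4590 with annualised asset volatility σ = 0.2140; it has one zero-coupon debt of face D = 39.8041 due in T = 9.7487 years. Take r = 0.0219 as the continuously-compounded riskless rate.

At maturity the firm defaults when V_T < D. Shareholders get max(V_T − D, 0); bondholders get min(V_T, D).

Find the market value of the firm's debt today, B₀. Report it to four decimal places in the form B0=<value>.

B0=26.7468

d₁ = [ln(V₀/D) + (r + σ²/2)T] / (σ√T)
   = [ln(42.4590/39.8041) + (0.0219 + 0.5·0.2140²)·9.7487] / (0.2140·√9.7487)
   = [0.064569 + 0.436722] / 0.668170 = 0.750245
d₂ = d₁ − σ√T = 0.750245 − 0.668170 = 0.082075
N(d₁) = 0.773446,  N(d₂) = 0.532706,  e^(−rT) = 0.807755
E₀ = V₀·N(d₁) − D·e^(−rT)·N(d₂)
   = 42.4590·0.773446 − 39.8041·0.807755·0.532706 = 15.712208
B₀ = V₀ − E₀ = 42.4590 − 15.712208 = 26.746792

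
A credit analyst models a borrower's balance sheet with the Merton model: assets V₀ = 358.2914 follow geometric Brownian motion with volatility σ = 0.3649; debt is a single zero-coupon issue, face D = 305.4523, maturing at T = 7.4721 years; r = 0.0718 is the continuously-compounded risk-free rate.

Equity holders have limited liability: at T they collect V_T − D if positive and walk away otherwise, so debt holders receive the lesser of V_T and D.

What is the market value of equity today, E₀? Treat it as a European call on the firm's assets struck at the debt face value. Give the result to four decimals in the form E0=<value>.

E0=213.4148

d₁ = [ln(V₀/D) + (r + σ²/2)T] / (σ√T)
   = [ln(358.2914/305.4523) + (0.0718 + 0.5·0.3649²)·7.4721] / (0.3649·√7.4721)
   = [0.159553 + 1.033959] / 0.997459 = 1.196552
d₂ = d₁ − σ√T = 1.196552 − 0.997459 = 0.199093
N(d₁) = 0.884259,  N(d₂) = 0.578905,  e^(−rT) = 0.584793
E₀ = V₀·N(d₁) − D·e^(−rT)·N(d₂)
   = 358.2914·0.884259 − 305.4523·0.584793·0.578905 = 213.414804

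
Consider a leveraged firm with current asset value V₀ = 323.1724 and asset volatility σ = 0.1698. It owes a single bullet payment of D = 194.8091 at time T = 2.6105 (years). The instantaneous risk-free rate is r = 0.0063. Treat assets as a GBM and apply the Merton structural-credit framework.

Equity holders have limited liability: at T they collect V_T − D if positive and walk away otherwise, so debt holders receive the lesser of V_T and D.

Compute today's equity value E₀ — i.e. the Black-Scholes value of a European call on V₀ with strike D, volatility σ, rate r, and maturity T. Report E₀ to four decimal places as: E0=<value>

E0=132.2806

d₁ = [ln(V₀/D) + (r + σ²/2)T] / (σ√T)
   = [ln(323.1724/194.8091) + (0.0063 + 0.5·0.1698²)·2.6105] / (0.1698·√2.6105)
   = [0.506166 + 0.054079] / 0.274347 = 2.042107
d₂ = d₁ − σ√T = 2.042107 − 0.274347 = 1.767760
N(d₁) = 0.979430,  N(d₂) = 0.961450,  e^(−rT) = 0.983688
E₀ = V₀·N(d₁) − D·e^(−rT)·N(d₂)
   = 323.1724·0.979430 − 194.8091·0.983688·0.961450 = 132.280638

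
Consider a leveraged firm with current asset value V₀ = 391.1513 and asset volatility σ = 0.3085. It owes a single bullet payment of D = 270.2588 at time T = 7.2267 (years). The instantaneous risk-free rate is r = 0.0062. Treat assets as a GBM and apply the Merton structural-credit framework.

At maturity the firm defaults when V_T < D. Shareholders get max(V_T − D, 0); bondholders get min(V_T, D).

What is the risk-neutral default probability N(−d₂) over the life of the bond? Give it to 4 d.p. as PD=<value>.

d₁ = [ln(V₀/D) + (r + σ²/2)T] / (σ√T)
   = [ln(391.1513/270.2588) + (0.0062 + 0.5·0.3085²)·7.2267] / (0.3085·√7.2267)
   = [0.369714 + 0.388696] / 0.829326 = 0.914491
d₂ = d₁ − σ√T = 0.914491 − 0.829326 = 0.085165
risk-neutral PD = N(−d₂) = N(-0.085165) = 0.466065

PD=0.4661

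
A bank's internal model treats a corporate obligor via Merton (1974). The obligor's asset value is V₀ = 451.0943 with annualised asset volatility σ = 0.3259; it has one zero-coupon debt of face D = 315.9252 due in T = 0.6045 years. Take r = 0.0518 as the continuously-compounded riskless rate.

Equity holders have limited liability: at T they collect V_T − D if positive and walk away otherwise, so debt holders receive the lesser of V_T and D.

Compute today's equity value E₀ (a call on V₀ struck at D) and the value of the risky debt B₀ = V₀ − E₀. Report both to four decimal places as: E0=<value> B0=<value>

d₁ = [ln(V₀/D) + (r + σ²/2)T] / (σ√T)
   = [ln(451.0943/315.9252) + (0.0518 + 0.5·0.3259²)·0.6045] / (0.3259·√0.6045)
   = [0.356171 + 0.063415] / 0.253386 = 1.655918
d₂ = d₁ − σ√T = 1.655918 − 0.253386 = 1.402532
N(d₁) = 0.951131,  N(d₂) = 0.919622,  e^(−rT) = 0.969172
E₀ = V₀·N(d₁) − D·e^(−rT)·N(d₂)
   = 451.0943·0.951131 − 315.9252·0.969172·0.919622 = 147.474468
B₀ = V₀ − E₀ = 451.0943 − 147.474468 = 303.619832

E0=147.4745 B0=303.6198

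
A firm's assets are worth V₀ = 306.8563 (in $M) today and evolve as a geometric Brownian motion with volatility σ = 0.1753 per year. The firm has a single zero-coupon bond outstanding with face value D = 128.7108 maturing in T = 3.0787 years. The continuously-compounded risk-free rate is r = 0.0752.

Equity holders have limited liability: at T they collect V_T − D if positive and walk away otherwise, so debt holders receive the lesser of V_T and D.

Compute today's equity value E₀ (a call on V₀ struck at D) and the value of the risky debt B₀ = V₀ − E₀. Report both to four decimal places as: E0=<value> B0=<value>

E0=204.7487 B0=102.1076

d₁ = [ln(V₀/D) + (r + σ²/2)T] / (σ√T)
   = [ln(306.8563/128.7108) + (0.0752 + 0.5·0.1753²)·3.0787] / (0.1753·√3.0787)
   = [0.868812 + 0.278823] / 0.307585 = 3.731108
d₂ = d₁ − σ√T = 3.731108 − 0.307585 = 3.423523
N(d₁) = 0.999905,  N(d₂) = 0.999691,  e^(−rT) = 0.793328
E₀ = V₀·N(d₁) − D·e^(−rT)·N(d₂)
   = 306.8563·0.999905 − 128.7108·0.793328·0.999691 = 204.748700
B₀ = V₀ − E₀ = 306.8563 − 204.748700 = 102.107600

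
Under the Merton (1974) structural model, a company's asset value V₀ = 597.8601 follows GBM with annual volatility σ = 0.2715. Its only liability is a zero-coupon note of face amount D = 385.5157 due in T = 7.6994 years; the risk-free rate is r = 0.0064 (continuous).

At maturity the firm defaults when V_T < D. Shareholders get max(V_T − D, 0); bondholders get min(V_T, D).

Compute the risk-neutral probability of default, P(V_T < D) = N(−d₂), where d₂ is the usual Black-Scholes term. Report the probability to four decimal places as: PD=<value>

PD=0.3931

d₁ = [ln(V₀/D) + (r + σ²/2)T] / (σ√T)
   = [ln(597.8601/385.5157) + (0.0064 + 0.5·0.2715²)·7.6994] / (0.2715·√7.6994)
   = [0.438775 + 0.333046] / 0.753353 = 1.024515
d₂ = d₁ − σ√T = 1.024515 − 0.753353 = 0.271163
risk-neutral PD = N(−d₂) = N(-0.271163) = 0.393133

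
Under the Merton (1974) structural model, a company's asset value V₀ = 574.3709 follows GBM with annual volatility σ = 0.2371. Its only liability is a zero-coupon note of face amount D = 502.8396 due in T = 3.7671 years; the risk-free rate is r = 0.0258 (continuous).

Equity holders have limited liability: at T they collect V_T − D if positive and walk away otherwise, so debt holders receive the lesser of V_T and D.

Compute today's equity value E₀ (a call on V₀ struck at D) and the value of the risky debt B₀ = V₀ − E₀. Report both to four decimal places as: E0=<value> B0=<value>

d₁ = [ln(V₀/D) + (r + σ²/2)T] / (σ√T)
   = [ln(574.3709/502.8396) + (0.0258 + 0.5·0.2371²)·3.7671] / (0.2371·√3.7671)
   = [0.133004 + 0.203078] / 0.460188 = 0.730314
d₂ = d₁ − σ√T = 0.730314 − 0.460188 = 0.270126
N(d₁) = 0.767401,  N(d₂) = 0.606468,  e^(−rT) = 0.907383
E₀ = V₀·N(d₁) − D·e^(−rT)·N(d₂)
   = 574.3709·0.767401 − 502.8396·0.907383·0.606468 = 164.060682
B₀ = V₀ − E₀ = 574.3709 − 164.060682 = 410.310218

E0=164.0607 B0=410.3102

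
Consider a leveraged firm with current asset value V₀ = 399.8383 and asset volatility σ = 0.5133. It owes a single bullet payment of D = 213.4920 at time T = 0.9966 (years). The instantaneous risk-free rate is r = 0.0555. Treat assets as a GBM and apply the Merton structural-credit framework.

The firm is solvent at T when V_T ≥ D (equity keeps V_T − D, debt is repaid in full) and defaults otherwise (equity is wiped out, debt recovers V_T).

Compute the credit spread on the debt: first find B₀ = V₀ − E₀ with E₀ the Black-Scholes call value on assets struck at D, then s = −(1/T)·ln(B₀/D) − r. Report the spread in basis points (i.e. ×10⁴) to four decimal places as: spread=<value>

d₁ = [ln(V₀/D) + (r + σ²/2)T] / (σ√T)
   = [ln(399.8383/213.4920) + (0.0555 + 0.5·0.5133²)·0.9966] / (0.5133·√0.9966)
   = [0.627461 + 0.186602] / 0.512427 = 1.588642
d₂ = d₁ − σ√T = 1.588642 − 0.512427 = 1.076216
N(d₁) = 0.943929,  N(d₂) = 0.859085,  e^(−rT) = 0.946191
E₀ = V₀·N(d₁) − D·e^(−rT)·N(d₂)
   = 399.8383·0.943929 − 213.4920·0.946191·0.859085 = 203.880511
B₀ = V₀ − E₀ = 399.8383 − 203.880511 = 195.957789
spread = −(1/T)·ln(B₀/D) − r = −(1/0.9966)·ln(195.957789/213.4920) − 0.0555 = 0.03049246
in basis points: 0.03049246 × 10⁴ = 304.9246 bp

spread=304.9246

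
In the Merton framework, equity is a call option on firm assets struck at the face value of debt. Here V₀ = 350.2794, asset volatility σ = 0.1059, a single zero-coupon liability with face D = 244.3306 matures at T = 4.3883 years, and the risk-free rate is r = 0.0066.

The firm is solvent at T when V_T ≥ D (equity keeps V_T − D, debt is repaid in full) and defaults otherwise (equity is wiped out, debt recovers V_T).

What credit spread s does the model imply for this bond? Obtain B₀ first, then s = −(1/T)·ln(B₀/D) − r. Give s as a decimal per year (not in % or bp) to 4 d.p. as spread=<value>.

spread=0.0010

d₁ = [ln(V₀/D) + (r + σ²/2)T] / (σ√T)
   = [ln(350.2794/244.3306) + (0.0066 + 0.5·0.1059²)·4.3883] / (0.1059·√4.3883)
   = [0.360209 + 0.053570] / 0.221842 = 1.865194
d₂ = d₁ − σ√T = 1.865194 − 0.221842 = 1.643352
N(d₁) = 0.968923,  N(d₂) = 0.949845,  e^(−rT) = 0.971453
E₀ = V₀·N(d₁) − D·e^(−rT)·N(d₂)
   = 350.2794·0.968923 − 244.3306·0.971453·0.949845 = 113.942717
B₀ = V₀ − E₀ = 350.2794 − 113.942717 = 236.336683
spread = −(1/T)·ln(B₀/D) − r = −(1/4.3883)·ln(236.336683/244.3306) − 0.0066 = 0.00098034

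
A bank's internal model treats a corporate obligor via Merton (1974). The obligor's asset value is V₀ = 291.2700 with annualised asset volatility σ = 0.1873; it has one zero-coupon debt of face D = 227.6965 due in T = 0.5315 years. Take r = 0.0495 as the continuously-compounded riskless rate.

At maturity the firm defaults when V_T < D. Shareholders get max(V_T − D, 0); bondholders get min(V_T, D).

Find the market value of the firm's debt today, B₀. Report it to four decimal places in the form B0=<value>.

B0=221.4868

d₁ = [ln(V₀/D) + (r + σ²/2)T] / (σ√T)
   = [ln(291.2700/227.6965) + (0.0495 + 0.5·0.1873²)·0.5315] / (0.1873·√0.5315)
   = [0.246237 + 0.035632] / 0.136549 = 2.064230
d₂ = d₁ − σ√T = 2.064230 − 0.136549 = 1.927681
N(d₁) = 0.980502,  N(d₂) = 0.973053,  e^(−rT) = 0.974034
E₀ = V₀·N(d₁) − D·e^(−rT)·N(d₂)
   = 291.2700·0.980502 − 227.6965·0.974034·0.973053 = 69.783248
B₀ = V₀ − E₀ = 291.2700 − 69.783248 = 221.486752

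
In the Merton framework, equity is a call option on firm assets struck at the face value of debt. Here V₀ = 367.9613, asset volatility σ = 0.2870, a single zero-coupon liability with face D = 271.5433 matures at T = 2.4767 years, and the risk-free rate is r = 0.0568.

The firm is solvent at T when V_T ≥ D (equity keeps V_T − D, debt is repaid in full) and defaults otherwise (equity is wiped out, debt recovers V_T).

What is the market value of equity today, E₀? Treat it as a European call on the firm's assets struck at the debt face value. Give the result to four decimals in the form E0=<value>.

E0=143.2949

d₁ = [ln(V₀/D) + (r + σ²/2)T] / (σ√T)
   = [ln(367.9613/271.5433) + (0.0568 + 0.5·0.2870²)·2.4767] / (0.2870·√2.4767)
   = [0.303856 + 0.242678] / 0.451667 = 1.210038
d₂ = d₁ − σ√T = 1.210038 − 0.451667 = 0.758370
N(d₁) = 0.886868,  N(d₂) = 0.775885,  e^(−rT) = 0.868770
E₀ = V₀·N(d₁) − D·e^(−rT)·N(d₂)
   = 367.9613·0.886868 − 271.5433·0.868770·0.775885 = 143.294879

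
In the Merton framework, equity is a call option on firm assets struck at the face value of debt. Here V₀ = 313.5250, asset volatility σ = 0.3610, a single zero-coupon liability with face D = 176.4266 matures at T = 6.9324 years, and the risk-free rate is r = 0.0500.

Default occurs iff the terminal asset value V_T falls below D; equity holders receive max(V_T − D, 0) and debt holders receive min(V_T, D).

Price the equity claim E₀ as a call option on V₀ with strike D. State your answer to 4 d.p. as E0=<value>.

d₁ = [ln(V₀/D) + (r + σ²/2)T] / (σ√T)
   = [ln(313.5250/176.4266) + (0.0500 + 0.5·0.3610²)·6.9324] / (0.3610·√6.9324)
   = [0.574974 + 0.798339] / 0.950493 = 1.444842
d₂ = d₁ − σ√T = 1.444842 − 0.950493 = 0.494349
N(d₁) = 0.925749,  N(d₂) = 0.689470,  e^(−rT) = 0.707074
E₀ = V₀·N(d₁) − D·e^(−rT)·N(d₂)
   = 313.5250·0.925749 − 176.4266·0.707074·0.689470 = 204.236327

E0=204.2363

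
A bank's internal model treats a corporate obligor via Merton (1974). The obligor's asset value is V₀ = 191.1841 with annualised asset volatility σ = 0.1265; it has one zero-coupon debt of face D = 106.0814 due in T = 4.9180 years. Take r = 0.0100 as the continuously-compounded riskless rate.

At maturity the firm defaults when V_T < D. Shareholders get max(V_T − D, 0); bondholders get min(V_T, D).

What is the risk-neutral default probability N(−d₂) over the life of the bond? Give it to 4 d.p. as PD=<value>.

d₁ = [ln(V₀/D) + (r + σ²/2)T] / (σ√T)
   = [ln(191.1841/106.0814) + (0.0100 + 0.5·0.1265²)·4.9180] / (0.1265·√4.9180)
   = [0.589030 + 0.088530] / 0.280534 = 2.415254
d₂ = d₁ − σ√T = 2.415254 − 0.280534 = 2.134720
risk-neutral PD = N(−d₂) = N(-2.134720) = 0.016392

PD=0.0164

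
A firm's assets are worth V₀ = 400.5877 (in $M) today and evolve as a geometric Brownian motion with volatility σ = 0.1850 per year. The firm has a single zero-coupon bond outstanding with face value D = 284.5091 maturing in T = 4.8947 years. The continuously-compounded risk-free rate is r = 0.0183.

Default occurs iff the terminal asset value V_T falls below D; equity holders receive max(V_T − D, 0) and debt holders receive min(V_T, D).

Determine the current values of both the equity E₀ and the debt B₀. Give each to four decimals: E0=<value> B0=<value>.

E0=150.2274 B0=250.3603

d₁ = [ln(V₀/D) + (r + σ²/2)T] / (σ√T)
   = [ln(400.5877/284.5091) + (0.0183 + 0.5·0.1850²)·4.8947] / (0.1850·√4.8947)
   = [0.342167 + 0.173334] / 0.409293 = 1.259490
d₂ = d₁ − σ√T = 1.259490 − 0.409293 = 0.850197
N(d₁) = 0.896073,  N(d₂) = 0.802392,  e^(−rT) = 0.914322
E₀ = V₀·N(d₁) − D·e^(−rT)·N(d₂)
   = 400.5877·0.896073 − 284.5091·0.914322·0.802392 = 150.227448
B₀ = V₀ − E₀ = 400.5877 − 150.227448 = 250.360252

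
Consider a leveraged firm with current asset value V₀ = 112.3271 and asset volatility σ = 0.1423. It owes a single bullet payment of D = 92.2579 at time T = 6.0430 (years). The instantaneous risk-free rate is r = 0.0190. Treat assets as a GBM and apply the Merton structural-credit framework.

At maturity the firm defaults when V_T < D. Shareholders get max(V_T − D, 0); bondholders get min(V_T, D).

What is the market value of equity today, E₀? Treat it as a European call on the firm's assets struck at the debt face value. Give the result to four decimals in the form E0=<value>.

d₁ = [ln(V₀/D) + (r + σ²/2)T] / (σ√T)
   = [ln(112.3271/92.2579) + (0.0190 + 0.5·0.1423²)·6.0430] / (0.1423·√6.0430)
   = [0.196827 + 0.176000] / 0.349809 = 1.065802
d₂ = d₁ − σ√T = 1.065802 − 0.349809 = 0.715993
N(d₁) = 0.856744,  N(d₂) = 0.763002,  e^(−rT) = 0.891529
E₀ = V₀·N(d₁) − D·e^(−rT)·N(d₂)
   = 112.3271·0.856744 − 92.2579·0.891529·0.763002 = 33.478108

E0=33.4781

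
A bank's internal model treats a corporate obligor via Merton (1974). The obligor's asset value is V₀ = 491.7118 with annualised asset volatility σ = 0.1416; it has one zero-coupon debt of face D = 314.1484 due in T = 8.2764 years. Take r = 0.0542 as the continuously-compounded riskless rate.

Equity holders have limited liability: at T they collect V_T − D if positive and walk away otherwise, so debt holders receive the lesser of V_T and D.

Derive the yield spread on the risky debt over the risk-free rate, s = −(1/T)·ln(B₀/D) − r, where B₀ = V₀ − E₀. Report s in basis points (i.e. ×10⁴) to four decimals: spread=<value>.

spread=3.6988

d₁ = [ln(V₀/D) + (r + σ²/2)T] / (σ√T)
   = [ln(491.7118/314.1484) + (0.0542 + 0.5·0.1416²)·8.2764] / (0.1416·√8.2764)
   = [0.448027 + 0.531554] / 0.407365 = 2.404676
d₂ = d₁ − σ√T = 2.404676 − 0.407365 = 1.997311
N(d₁) = 0.991907,  N(d₂) = 0.977104,  e^(−rT) = 0.638534
E₀ = V₀·N(d₁) − D·e^(−rT)·N(d₂)
   = 491.7118·0.991907 − 314.1484·0.638534·0.977104 = 291.730599
B₀ = V₀ − E₀ = 491.7118 − 291.730599 = 199.981201
spread = −(1/T)·ln(B₀/D) − r = −(1/8.2764)·ln(199.981201/314.1484) − 0.0542 = 0.00036988
in basis points: 0.00036988 × 10⁴ = 3.6988 bp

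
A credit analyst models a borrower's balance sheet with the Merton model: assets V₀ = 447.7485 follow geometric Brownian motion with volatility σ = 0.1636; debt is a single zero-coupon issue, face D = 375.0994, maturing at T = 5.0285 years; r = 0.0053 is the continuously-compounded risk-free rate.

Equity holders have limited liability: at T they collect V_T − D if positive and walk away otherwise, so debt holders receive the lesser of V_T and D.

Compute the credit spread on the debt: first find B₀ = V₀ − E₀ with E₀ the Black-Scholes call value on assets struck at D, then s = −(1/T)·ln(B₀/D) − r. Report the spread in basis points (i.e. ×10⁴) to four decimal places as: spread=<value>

spread=150.7235

d₁ = [ln(V₀/D) + (r + σ²/2)T] / (σ√T)
   = [ln(447.7485/375.0994) + (0.0053 + 0.5·0.1636²)·5.0285] / (0.1636·√5.0285)
   = [0.177041 + 0.093945] / 0.366862 = 0.738658
d₂ = d₁ − σ√T = 0.738658 − 0.366862 = 0.371796
N(d₁) = 0.769943,  N(d₂) = 0.644978,  e^(−rT) = 0.973701
E₀ = V₀·N(d₁) − D·e^(−rT)·N(d₂)
   = 447.7485·0.769943 − 375.0994·0.973701·0.644978 = 109.172470
B₀ = V₀ − E₀ = 447.7485 − 109.172470 = 338.576030
spread = −(1/T)·ln(B₀/D) − r = −(1/5.0285)·ln(338.576030/375.0994) − 0.0053 = 0.01507235
in basis points: 0.01507235 × 10⁴ = 150.7235 bp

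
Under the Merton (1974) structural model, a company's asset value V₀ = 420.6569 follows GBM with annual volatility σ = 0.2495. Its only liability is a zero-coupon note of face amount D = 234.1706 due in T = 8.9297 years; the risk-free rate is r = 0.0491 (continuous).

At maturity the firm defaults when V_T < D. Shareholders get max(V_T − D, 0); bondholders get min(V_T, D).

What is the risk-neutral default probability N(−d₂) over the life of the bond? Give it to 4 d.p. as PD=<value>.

PD=0.1584

d₁ = [ln(V₀/D) + (r + σ²/2)T] / (σ√T)
   = [ln(420.6569/234.1706) + (0.0491 + 0.5·0.2495²)·8.9297] / (0.2495·√8.9297)
   = [0.585768 + 0.716386] / 0.745571 = 1.746519
d₂ = d₁ − σ√T = 1.746519 − 0.745571 = 1.000948
risk-neutral PD = N(−d₂) = N(-1.000948) = 0.158426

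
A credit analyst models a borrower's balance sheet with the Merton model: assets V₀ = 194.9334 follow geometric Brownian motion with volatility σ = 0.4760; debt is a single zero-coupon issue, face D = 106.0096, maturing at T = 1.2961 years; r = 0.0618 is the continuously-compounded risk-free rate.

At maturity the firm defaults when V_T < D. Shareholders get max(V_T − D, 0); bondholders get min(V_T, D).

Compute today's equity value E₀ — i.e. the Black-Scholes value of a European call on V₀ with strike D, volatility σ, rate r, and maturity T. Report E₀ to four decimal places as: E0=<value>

d₁ = [ln(V₀/D) + (r + σ²/2)T] / (σ√T)
   = [ln(194.9334/106.0096) + (0.0618 + 0.5·0.4760²)·1.2961] / (0.4760·√1.2961)
   = [0.609128 + 0.226932] / 0.541909 = 1.542805
d₂ = d₁ − σ√T = 1.542805 − 0.541909 = 1.000897
N(d₁) = 0.938561,  N(d₂) = 0.841562,  e^(−rT) = 0.923025
E₀ = V₀·N(d₁) − D·e^(−rT)·N(d₂)
   = 194.9334·0.938561 − 106.0096·0.923025·0.841562 = 100.610498

E0=100.6105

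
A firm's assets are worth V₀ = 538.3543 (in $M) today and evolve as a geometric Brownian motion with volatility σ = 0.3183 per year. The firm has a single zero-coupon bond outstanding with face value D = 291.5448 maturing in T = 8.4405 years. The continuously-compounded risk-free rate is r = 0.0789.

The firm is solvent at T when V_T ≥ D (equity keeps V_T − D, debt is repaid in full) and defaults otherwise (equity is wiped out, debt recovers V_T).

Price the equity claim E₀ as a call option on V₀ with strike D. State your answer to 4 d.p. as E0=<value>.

d₁ = [ln(V₀/D) + (r + σ²/2)T] / (σ√T)
   = [ln(538.3543/291.5448) + (0.0789 + 0.5·0.3183²)·8.4405] / (0.3183·√8.4405)
   = [0.613323 + 1.093530] / 0.924742 = 1.845761
d₂ = d₁ − σ√T = 1.845761 − 0.924742 = 0.921018
N(d₁) = 0.967537,  N(d₂) = 0.821480,  e^(−rT) = 0.513782
E₀ = V₀·N(d₁) − D·e^(−rT)·N(d₂)
   = 538.3543·0.967537 − 291.5448·0.513782·0.821480 = 397.827536

E0=397.8275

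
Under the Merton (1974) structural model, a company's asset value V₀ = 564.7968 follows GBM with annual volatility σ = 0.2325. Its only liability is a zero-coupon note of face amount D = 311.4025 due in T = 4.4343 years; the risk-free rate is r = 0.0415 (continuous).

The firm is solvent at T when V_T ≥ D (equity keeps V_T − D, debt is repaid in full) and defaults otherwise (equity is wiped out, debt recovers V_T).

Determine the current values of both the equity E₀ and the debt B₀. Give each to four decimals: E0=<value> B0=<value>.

d₁ = [ln(V₀/D) + (r + σ²/2)T] / (σ√T)
   = [ln(564.7968/311.4025) + (0.0415 + 0.5·0.2325²)·4.4343] / (0.2325·√4.4343)
   = [0.595380 + 0.303874] / 0.489593 = 1.836737
d₂ = d₁ − σ√T = 1.836737 − 0.489593 = 1.347143
N(d₁) = 0.966876,  N(d₂) = 0.911033,  e^(−rT) = 0.831916
E₀ = V₀·N(d₁) − D·e^(−rT)·N(d₂)
   = 564.7968·0.966876 − 311.4025·0.831916·0.911033 = 310.075310
B₀ = V₀ − E₀ = 564.7968 − 310.075310 = 254.721490

E0=310.0753 B0=254.7215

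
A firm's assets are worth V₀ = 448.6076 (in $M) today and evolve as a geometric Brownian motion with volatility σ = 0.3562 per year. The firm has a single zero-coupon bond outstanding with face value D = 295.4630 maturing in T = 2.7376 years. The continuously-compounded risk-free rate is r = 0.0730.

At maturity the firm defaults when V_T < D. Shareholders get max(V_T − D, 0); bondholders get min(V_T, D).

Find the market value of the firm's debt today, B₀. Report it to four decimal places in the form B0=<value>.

d₁ = [ln(V₀/D) + (r + σ²/2)T] / (σ√T)
   = [ln(448.6076/295.4630) + (0.0730 + 0.5·0.3562²)·2.7376] / (0.3562·√2.7376)
   = [0.417605 + 0.373516] / 0.589358 = 1.342344
d₂ = d₁ − σ√T = 1.342344 − 0.589358 = 0.752987
N(d₁) = 0.910258,  N(d₂) = 0.774271,  e^(−rT) = 0.818858
E₀ = V₀·N(d₁) − D·e^(−rT)·N(d₂)
   = 448.6076·0.910258 − 295.4630·0.818858·0.774271 = 221.019739
B₀ = V₀ − E₀ = 448.6076 − 221.019739 = 227.587861

B0=227.5879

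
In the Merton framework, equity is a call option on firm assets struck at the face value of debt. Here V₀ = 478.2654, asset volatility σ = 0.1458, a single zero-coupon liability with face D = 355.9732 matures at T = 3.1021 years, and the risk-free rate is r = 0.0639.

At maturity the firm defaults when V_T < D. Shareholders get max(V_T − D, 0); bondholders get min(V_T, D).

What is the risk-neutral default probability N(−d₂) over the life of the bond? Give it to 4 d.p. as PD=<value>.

d₁ = [ln(V₀/D) + (r + σ²/2)T] / (σ√T)
   = [ln(478.2654/355.9732) + (0.0639 + 0.5·0.1458²)·3.1021] / (0.1458·√3.1021)
   = [0.295310 + 0.231196] / 0.256794 = 2.050303
d₂ = d₁ − σ√T = 2.050303 − 0.256794 = 1.793509
risk-neutral PD = N(−d₂) = N(-1.793509) = 0.036446

PD=0.0364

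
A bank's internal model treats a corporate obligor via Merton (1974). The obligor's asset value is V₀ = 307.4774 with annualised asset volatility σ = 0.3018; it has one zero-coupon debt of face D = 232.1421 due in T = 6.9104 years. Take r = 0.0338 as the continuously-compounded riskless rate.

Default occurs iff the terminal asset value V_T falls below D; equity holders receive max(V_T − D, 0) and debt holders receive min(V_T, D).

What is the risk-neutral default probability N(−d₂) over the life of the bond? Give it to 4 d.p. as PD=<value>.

PD=0.4005

d₁ = [ln(V₀/D) + (r + σ²/2)T] / (σ√T)
   = [ln(307.4774/232.1421) + (0.0338 + 0.5·0.3018²)·6.9104] / (0.3018·√6.9104)
   = [0.281052 + 0.548282] / 0.793361 = 1.045343
d₂ = d₁ − σ√T = 1.045343 − 0.793361 = 0.251982
risk-neutral PD = N(−d₂) = N(-0.251982) = 0.400528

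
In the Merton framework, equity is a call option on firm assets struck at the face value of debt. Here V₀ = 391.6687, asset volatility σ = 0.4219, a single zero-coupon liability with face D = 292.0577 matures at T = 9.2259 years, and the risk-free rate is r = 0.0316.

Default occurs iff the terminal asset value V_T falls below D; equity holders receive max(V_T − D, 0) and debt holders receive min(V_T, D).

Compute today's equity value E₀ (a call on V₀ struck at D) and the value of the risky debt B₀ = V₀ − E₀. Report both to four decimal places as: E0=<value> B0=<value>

d₁ = [ln(V₀/D) + (r + σ²/2)T] / (σ√T)
   = [ln(391.6687/292.0577) + (0.0316 + 0.5·0.4219²)·9.2259] / (0.4219·√9.2259)
   = [0.293465 + 1.112642] / 1.281486 = 1.097247
d₂ = d₁ − σ√T = 1.097247 − 1.281486 = -0.184239
N(d₁) = 0.863733,  N(d₂) = 0.426913,  e^(−rT) = 0.747113
E₀ = V₀·N(d₁) − D·e^(−rT)·N(d₂)
   = 391.6687·0.863733 − 292.0577·0.747113·0.426913 = 245.144806
B₀ = V₀ − E₀ = 391.6687 − 245.144806 = 146.523894

E0=245.1448 B0=146.5239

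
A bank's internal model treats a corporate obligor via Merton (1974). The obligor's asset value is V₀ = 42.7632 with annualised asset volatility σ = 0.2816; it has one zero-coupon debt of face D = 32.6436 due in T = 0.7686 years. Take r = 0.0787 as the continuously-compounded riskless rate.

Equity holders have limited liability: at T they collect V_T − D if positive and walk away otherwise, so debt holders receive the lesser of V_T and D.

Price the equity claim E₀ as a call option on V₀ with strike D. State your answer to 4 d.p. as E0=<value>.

d₁ = [ln(V₀/D) + (r + σ²/2)T] / (σ√T)
   = [ln(42.7632/32.6436) + (0.0787 + 0.5·0.2816²)·0.7686] / (0.2816·√0.7686)
   = [0.270029 + 0.090963] / 0.246878 = 1.462228
d₂ = d₁ − σ√T = 1.462228 − 0.246878 = 1.215350
N(d₁) = 0.928161,  N(d₂) = 0.887884,  e^(−rT) = 0.941304
E₀ = V₀·N(d₁) − D·e^(−rT)·N(d₂)
   = 42.7632·0.928161 − 32.6436·0.941304·0.887884 = 12.408620

E0=12.4086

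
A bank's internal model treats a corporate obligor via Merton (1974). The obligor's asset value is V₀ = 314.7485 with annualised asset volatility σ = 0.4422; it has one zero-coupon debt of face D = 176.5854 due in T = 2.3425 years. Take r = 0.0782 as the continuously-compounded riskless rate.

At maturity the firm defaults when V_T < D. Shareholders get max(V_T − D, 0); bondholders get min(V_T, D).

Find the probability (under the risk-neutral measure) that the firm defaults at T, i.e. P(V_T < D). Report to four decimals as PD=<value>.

d₁ = [ln(V₀/D) + (r + σ²/2)T] / (σ√T)
   = [ln(314.7485/176.5854) + (0.0782 + 0.5·0.4422²)·2.3425] / (0.4422·√2.3425)
   = [0.577969 + 0.412211] / 0.676797 = 1.463038
d₂ = d₁ − σ√T = 1.463038 − 0.676797 = 0.786241
risk-neutral PD = N(−d₂) = N(-0.786241) = 0.215863

PD=0.2159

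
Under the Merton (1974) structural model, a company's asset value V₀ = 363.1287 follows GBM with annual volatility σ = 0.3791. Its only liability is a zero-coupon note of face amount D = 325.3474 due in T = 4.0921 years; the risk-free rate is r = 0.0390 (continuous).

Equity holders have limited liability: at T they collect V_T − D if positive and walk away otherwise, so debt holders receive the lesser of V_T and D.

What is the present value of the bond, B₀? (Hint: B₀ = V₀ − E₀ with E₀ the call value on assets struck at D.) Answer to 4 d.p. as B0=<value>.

d₁ = [ln(V₀/D) + (r + σ²/2)T] / (σ√T)
   = [ln(363.1287/325.3474) + (0.0390 + 0.5·0.3791²)·4.0921] / (0.3791·√4.0921)
   = [0.109864 + 0.453644] / 0.766879 = 0.734806
d₂ = d₁ − σ√T = 0.734806 − 0.766879 = -0.032073
N(d₁) = 0.768771,  N(d₂) = 0.487207,  e^(−rT) = 0.852492
E₀ = V₀·N(d₁) − D·e^(−rT)·N(d₂)
   = 363.1287·0.768771 − 325.3474·0.852492·0.487207 = 144.033160
B₀ = V₀ − E₀ = 363.1287 − 144.033160 = 219.095540

B0=219.0955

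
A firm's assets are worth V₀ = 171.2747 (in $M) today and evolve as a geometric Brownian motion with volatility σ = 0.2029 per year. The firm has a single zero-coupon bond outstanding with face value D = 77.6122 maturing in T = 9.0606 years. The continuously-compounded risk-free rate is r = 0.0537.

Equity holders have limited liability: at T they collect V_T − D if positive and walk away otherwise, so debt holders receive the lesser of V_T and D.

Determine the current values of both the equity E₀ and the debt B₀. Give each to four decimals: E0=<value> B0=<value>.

d₁ = [ln(V₀/D) + (r + σ²/2)T] / (σ√T)
   = [ln(171.2747/77.6122) + (0.0537 + 0.5·0.2029²)·9.0606] / (0.2029·√9.0606)
   = [0.791544 + 0.673059] / 0.610746 = 2.398057
d₂ = d₁ − σ√T = 2.398057 − 0.610746 = 1.787311
N(d₁) = 0.991759,  N(d₂) = 0.963056,  e^(−rT) = 0.614741
E₀ = V₀·N(d₁) − D·e^(−rT)·N(d₂)
   = 171.2747·0.991759 − 77.6122·0.614741·0.963056 = 123.914428
B₀ = V₀ − E₀ = 171.2747 − 123.914428 = 47.360272

E0=123.9144 B0=47.3603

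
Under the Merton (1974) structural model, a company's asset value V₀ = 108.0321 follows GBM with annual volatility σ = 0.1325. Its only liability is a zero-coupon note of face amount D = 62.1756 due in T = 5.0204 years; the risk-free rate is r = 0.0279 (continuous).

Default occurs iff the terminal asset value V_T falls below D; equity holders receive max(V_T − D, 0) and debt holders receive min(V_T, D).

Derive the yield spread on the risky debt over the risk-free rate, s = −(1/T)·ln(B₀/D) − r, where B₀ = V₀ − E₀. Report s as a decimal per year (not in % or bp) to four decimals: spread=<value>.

d₁ = [ln(V₀/D) + (r + σ²/2)T] / (σ√T)
   = [ln(108.0321/62.1756) + (0.0279 + 0.5·0.1325²)·5.0204] / (0.1325·√5.0204)
   = [0.552466 + 0.184139] / 0.296883 = 2.481129
d₂ = d₁ − σ√T = 2.481129 − 0.296883 = 2.184247
N(d₁) = 0.993452,  N(d₂) = 0.985528,  e^(−rT) = 0.869298
E₀ = V₀·N(d₁) − D·e^(−rT)·N(d₂)
   = 108.0321·0.993452 − 62.1756·0.869298·0.985528 = 54.057740
B₀ = V₀ − E₀ = 108.0321 − 54.057740 = 53.974360
spread = −(1/T)·ln(B₀/D) − r = −(1/5.0204)·ln(53.974360/62.1756) − 0.0279 = 0.00027575

spread=0.0003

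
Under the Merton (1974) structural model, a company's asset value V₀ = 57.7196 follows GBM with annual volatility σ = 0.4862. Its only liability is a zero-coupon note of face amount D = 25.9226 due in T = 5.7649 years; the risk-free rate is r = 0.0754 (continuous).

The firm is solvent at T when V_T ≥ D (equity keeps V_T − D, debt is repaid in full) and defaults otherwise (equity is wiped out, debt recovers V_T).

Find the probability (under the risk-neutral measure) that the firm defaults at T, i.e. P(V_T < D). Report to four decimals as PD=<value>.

PD=0.3176

d₁ = [ln(V₀/D) + (r + σ²/2)T] / (σ√T)
   = [ln(57.7196/25.9226) + (0.0754 + 0.5·0.4862²)·5.7649] / (0.4862·√5.7649)
   = [0.800482 + 1.116057] / 1.167376 = 1.641749
d₂ = d₁ − σ√T = 1.641749 − 1.167376 = 0.474373
risk-neutral PD = N(−d₂) = N(-0.474373) = 0.317617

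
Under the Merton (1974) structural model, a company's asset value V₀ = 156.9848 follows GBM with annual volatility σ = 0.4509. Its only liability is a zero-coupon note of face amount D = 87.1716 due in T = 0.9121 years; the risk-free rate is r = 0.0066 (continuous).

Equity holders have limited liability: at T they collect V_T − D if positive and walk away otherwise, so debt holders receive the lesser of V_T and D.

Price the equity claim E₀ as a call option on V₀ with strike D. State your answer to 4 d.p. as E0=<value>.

E0=72.2292

d₁ = [ln(V₀/D) + (r + σ²/2)T] / (σ√T)
   = [ln(156.9848/87.1716) + (0.0066 + 0.5·0.4509²)·0.9121] / (0.4509·√0.9121)
   = [0.588270 + 0.098740] / 0.430627 = 1.595371
d₂ = d₁ − σ√T = 1.595371 − 0.430627 = 1.164744
N(d₁) = 0.944685,  N(d₂) = 0.877939,  e^(−rT) = 0.993998
E₀ = V₀·N(d₁) − D·e^(−rT)·N(d₂)
   = 156.9848·0.944685 − 87.1716·0.993998·0.877939 = 72.229249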